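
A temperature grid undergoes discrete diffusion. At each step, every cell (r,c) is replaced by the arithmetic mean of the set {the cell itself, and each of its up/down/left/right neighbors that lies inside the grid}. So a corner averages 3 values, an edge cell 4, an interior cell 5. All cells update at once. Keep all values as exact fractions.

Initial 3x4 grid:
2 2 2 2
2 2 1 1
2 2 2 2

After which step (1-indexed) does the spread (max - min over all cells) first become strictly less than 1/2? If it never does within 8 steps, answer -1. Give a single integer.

Step 1: max=2, min=3/2, spread=1/2
Step 2: max=2, min=193/120, spread=47/120
  -> spread < 1/2 first at step 2
Step 3: max=783/400, min=11819/7200, spread=91/288
Step 4: max=4627/2400, min=724801/432000, spread=108059/432000
Step 5: max=917341/480000, min=43976339/25920000, spread=222403/1036800
Step 6: max=163439357/86400000, min=2669674201/1555200000, spread=10889369/62208000
Step 7: max=9735808463/5184000000, min=161479544459/93312000000, spread=110120063/746496000
Step 8: max=193394672839/103680000000, min=9760480483681/5598720000000, spread=5462654797/44789760000

Answer: 2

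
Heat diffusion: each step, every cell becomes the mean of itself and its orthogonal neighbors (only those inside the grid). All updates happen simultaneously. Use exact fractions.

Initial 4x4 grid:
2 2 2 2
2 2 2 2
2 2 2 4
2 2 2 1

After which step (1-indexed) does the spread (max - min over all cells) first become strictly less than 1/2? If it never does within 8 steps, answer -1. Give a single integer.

Answer: 2

Derivation:
Step 1: max=5/2, min=7/4, spread=3/4
Step 2: max=569/240, min=31/16, spread=13/30
  -> spread < 1/2 first at step 2
Step 3: max=1781/800, min=95/48, spread=593/2400
Step 4: max=474167/216000, min=2, spread=42167/216000
Step 5: max=517099/240000, min=434867/216000, spread=305221/2160000
Step 6: max=416969729/194400000, min=272987/135000, spread=23868449/194400000
Step 7: max=1862098927/874800000, min=21929057/10800000, spread=8584531/87480000
Step 8: max=371209888517/174960000000, min=99075541/48600000, spread=14537940917/174960000000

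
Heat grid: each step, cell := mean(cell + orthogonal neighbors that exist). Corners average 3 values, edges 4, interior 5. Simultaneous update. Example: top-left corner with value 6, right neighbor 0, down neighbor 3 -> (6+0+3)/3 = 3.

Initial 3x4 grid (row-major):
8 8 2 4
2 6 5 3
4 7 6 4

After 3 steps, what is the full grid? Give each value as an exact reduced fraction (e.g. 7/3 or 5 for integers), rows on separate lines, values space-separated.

After step 1:
  6 6 19/4 3
  5 28/5 22/5 4
  13/3 23/4 11/2 13/3
After step 2:
  17/3 447/80 363/80 47/12
  157/30 107/20 97/20 59/15
  181/36 1271/240 1199/240 83/18
After step 3:
  1319/240 2537/480 2267/480 991/240
  383/72 1579/300 71/15 779/180
  11201/2160 7441/1440 7111/1440 9749/2160

Answer: 1319/240 2537/480 2267/480 991/240
383/72 1579/300 71/15 779/180
11201/2160 7441/1440 7111/1440 9749/2160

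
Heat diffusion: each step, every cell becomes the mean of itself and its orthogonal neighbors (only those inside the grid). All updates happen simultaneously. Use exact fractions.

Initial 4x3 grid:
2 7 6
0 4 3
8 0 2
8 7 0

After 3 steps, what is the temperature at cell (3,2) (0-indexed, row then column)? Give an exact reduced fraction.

Step 1: cell (3,2) = 3
Step 2: cell (3,2) = 8/3
Step 3: cell (3,2) = 2489/720
Full grid after step 3:
  2651/720 2323/576 8543/2160
  943/240 4219/1200 1327/360
  2971/720 4691/1200 61/20
  10537/2160 2255/576 2489/720

Answer: 2489/720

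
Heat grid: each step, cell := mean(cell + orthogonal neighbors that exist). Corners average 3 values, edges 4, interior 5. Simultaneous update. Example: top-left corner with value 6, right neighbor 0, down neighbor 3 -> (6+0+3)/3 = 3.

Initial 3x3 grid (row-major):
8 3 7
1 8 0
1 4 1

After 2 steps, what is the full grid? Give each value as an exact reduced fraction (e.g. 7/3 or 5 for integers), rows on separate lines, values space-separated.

After step 1:
  4 13/2 10/3
  9/2 16/5 4
  2 7/2 5/3
After step 2:
  5 511/120 83/18
  137/40 217/50 61/20
  10/3 311/120 55/18

Answer: 5 511/120 83/18
137/40 217/50 61/20
10/3 311/120 55/18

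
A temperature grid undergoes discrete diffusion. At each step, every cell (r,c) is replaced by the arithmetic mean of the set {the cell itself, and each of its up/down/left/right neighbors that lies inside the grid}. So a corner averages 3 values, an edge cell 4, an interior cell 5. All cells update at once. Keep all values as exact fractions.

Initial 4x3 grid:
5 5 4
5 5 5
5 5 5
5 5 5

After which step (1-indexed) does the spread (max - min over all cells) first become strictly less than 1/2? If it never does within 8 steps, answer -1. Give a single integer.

Answer: 1

Derivation:
Step 1: max=5, min=14/3, spread=1/3
  -> spread < 1/2 first at step 1
Step 2: max=5, min=85/18, spread=5/18
Step 3: max=5, min=1039/216, spread=41/216
Step 4: max=5, min=125383/25920, spread=4217/25920
Step 5: max=35921/7200, min=7566851/1555200, spread=38417/311040
Step 6: max=717403/144000, min=455359789/93312000, spread=1903471/18662400
Step 7: max=21484241/4320000, min=27392610911/5598720000, spread=18038617/223948800
Step 8: max=1931073241/388800000, min=1646347817149/335923200000, spread=883978523/13436928000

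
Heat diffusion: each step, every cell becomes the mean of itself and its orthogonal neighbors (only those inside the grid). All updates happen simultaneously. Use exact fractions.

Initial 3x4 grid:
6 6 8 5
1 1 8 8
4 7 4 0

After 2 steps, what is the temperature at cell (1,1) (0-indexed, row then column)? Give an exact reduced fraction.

Step 1: cell (1,1) = 23/5
Step 2: cell (1,1) = 453/100
Full grid after step 2:
  151/36 157/30 31/5 19/3
  239/60 453/100 543/100 441/80
  11/3 347/80 371/80 14/3

Answer: 453/100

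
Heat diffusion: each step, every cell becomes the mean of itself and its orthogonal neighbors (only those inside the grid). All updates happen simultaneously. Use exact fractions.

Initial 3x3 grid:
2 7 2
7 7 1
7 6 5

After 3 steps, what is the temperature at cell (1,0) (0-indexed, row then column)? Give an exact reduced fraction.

Answer: 26909/4800

Derivation:
Step 1: cell (1,0) = 23/4
Step 2: cell (1,0) = 467/80
Step 3: cell (1,0) = 26909/4800
Full grid after step 3:
  11321/2160 34051/7200 9161/2160
  26909/4800 30599/6000 64327/14400
  796/135 78077/14400 217/45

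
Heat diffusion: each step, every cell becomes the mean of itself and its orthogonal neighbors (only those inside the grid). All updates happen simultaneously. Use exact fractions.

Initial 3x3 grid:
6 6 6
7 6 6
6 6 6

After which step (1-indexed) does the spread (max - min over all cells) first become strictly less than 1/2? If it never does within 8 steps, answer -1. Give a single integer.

Answer: 1

Derivation:
Step 1: max=19/3, min=6, spread=1/3
  -> spread < 1/2 first at step 1
Step 2: max=1507/240, min=6, spread=67/240
Step 3: max=13397/2160, min=1207/200, spread=1807/10800
Step 4: max=5341963/864000, min=32761/5400, spread=33401/288000
Step 5: max=47885933/7776000, min=3283391/540000, spread=3025513/38880000
Step 6: max=19127326867/3110400000, min=175555949/28800000, spread=53531/995328
Step 7: max=1145776925849/186624000000, min=47447116051/7776000000, spread=450953/11943936
Step 8: max=68693543560603/11197440000000, min=5699728610519/933120000000, spread=3799043/143327232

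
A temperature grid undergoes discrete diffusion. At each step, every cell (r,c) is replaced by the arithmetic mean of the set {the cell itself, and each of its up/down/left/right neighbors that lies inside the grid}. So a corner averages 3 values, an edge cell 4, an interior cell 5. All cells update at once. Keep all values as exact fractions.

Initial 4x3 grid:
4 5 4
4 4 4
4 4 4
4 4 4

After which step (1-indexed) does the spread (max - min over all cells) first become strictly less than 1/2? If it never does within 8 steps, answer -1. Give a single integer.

Answer: 1

Derivation:
Step 1: max=13/3, min=4, spread=1/3
  -> spread < 1/2 first at step 1
Step 2: max=1027/240, min=4, spread=67/240
Step 3: max=9077/2160, min=4, spread=437/2160
Step 4: max=3613531/864000, min=4009/1000, spread=29951/172800
Step 5: max=32319821/7776000, min=13579/3375, spread=206761/1555200
Step 6: max=12897795571/3110400000, min=21765671/5400000, spread=14430763/124416000
Step 7: max=771603741689/186624000000, min=1745652727/432000000, spread=139854109/1492992000
Step 8: max=46212231890251/11197440000000, min=157371228977/38880000000, spread=7114543559/89579520000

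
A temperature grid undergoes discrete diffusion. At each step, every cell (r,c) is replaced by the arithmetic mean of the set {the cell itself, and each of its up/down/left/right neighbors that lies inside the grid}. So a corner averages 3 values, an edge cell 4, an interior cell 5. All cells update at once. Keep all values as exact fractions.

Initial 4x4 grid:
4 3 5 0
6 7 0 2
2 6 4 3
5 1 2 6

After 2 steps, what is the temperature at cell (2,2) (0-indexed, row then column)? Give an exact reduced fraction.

Step 1: cell (2,2) = 3
Step 2: cell (2,2) = 88/25
Full grid after step 2:
  83/18 929/240 761/240 67/36
  547/120 43/10 57/20 41/15
  97/24 393/100 88/25 35/12
  131/36 161/48 161/48 32/9

Answer: 88/25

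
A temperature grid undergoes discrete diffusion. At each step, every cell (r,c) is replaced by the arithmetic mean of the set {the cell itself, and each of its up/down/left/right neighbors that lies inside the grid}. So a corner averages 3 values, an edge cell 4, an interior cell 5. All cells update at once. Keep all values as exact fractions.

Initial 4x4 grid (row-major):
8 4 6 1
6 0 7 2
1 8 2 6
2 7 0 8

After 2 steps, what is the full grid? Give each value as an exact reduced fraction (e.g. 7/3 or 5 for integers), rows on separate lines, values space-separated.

Answer: 19/4 5 77/20 23/6
19/4 81/20 43/10 149/40
56/15 217/50 407/100 533/120
71/18 463/120 533/120 161/36

Derivation:
After step 1:
  6 9/2 9/2 3
  15/4 5 17/5 4
  17/4 18/5 23/5 9/2
  10/3 17/4 17/4 14/3
After step 2:
  19/4 5 77/20 23/6
  19/4 81/20 43/10 149/40
  56/15 217/50 407/100 533/120
  71/18 463/120 533/120 161/36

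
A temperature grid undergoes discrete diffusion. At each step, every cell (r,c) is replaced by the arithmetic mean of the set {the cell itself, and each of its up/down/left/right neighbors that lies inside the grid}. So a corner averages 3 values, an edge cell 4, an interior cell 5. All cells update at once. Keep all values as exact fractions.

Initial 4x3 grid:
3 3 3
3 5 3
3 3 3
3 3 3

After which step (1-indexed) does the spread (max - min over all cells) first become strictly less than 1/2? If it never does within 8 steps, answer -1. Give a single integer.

Answer: 2

Derivation:
Step 1: max=7/2, min=3, spread=1/2
Step 2: max=173/50, min=3, spread=23/50
  -> spread < 1/2 first at step 2
Step 3: max=8011/2400, min=613/200, spread=131/480
Step 4: max=71351/21600, min=11191/3600, spread=841/4320
Step 5: max=28462051/8640000, min=2253373/720000, spread=56863/345600
Step 6: max=254814341/77760000, min=20429543/6480000, spread=386393/3110400
Step 7: max=101705723131/31104000000, min=8196358813/2592000000, spread=26795339/248832000
Step 8: max=6082535714129/1866240000000, min=493646149667/155520000000, spread=254051069/2985984000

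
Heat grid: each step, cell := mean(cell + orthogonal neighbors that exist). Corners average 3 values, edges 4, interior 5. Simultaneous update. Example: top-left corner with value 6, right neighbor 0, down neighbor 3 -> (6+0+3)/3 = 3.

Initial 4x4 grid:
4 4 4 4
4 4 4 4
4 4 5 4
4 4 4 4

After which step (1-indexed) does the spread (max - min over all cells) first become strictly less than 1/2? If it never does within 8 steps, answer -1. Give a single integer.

Step 1: max=17/4, min=4, spread=1/4
  -> spread < 1/2 first at step 1
Step 2: max=211/50, min=4, spread=11/50
Step 3: max=9967/2400, min=4, spread=367/2400
Step 4: max=44771/10800, min=2413/600, spread=1337/10800
Step 5: max=1337669/324000, min=72469/18000, spread=33227/324000
Step 6: max=40094327/9720000, min=436049/108000, spread=849917/9720000
Step 7: max=1200114347/291600000, min=6548533/1620000, spread=21378407/291600000
Step 8: max=35958462371/8748000000, min=1967688343/486000000, spread=540072197/8748000000

Answer: 1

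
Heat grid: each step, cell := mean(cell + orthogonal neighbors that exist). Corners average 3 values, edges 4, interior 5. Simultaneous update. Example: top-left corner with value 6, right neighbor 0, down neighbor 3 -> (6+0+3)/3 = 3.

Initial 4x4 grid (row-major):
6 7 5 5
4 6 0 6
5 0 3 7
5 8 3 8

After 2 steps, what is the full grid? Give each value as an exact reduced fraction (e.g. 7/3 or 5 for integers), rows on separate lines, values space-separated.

Answer: 203/36 1159/240 235/48 169/36
1069/240 461/100 15/4 119/24
383/80 179/50 9/2 191/40
9/2 199/40 181/40 35/6

Derivation:
After step 1:
  17/3 6 17/4 16/3
  21/4 17/5 4 9/2
  7/2 22/5 13/5 6
  6 4 11/2 6
After step 2:
  203/36 1159/240 235/48 169/36
  1069/240 461/100 15/4 119/24
  383/80 179/50 9/2 191/40
  9/2 199/40 181/40 35/6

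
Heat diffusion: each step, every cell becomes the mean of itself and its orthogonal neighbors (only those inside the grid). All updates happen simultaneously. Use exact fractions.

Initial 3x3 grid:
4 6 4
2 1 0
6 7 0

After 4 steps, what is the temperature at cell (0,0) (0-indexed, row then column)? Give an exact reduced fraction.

Step 1: cell (0,0) = 4
Step 2: cell (0,0) = 11/3
Step 3: cell (0,0) = 37/10
Step 4: cell (0,0) = 38017/10800
Full grid after step 4:
  38017/10800 2851793/864000 95851/32400
  114909/32000 1152791/360000 2530543/864000
  152143/43200 1409209/432000 374029/129600

Answer: 38017/10800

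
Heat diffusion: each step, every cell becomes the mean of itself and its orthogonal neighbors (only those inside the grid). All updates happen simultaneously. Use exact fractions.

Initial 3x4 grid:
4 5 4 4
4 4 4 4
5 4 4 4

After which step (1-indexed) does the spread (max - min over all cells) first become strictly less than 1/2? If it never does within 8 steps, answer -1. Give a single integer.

Answer: 1

Derivation:
Step 1: max=13/3, min=4, spread=1/3
  -> spread < 1/2 first at step 1
Step 2: max=1027/240, min=4, spread=67/240
Step 3: max=9227/2160, min=193/48, spread=271/1080
Step 4: max=550399/129600, min=9721/2400, spread=5093/25920
Step 5: max=32915501/7776000, min=878611/216000, spread=257101/1555200
Step 6: max=1967893999/466560000, min=26467967/6480000, spread=497603/3732480
Step 7: max=117768437141/27993600000, min=265446113/64800000, spread=123828653/1119744000
Step 8: max=7049605884319/1679616000000, min=23950295413/5832000000, spread=1215366443/13436928000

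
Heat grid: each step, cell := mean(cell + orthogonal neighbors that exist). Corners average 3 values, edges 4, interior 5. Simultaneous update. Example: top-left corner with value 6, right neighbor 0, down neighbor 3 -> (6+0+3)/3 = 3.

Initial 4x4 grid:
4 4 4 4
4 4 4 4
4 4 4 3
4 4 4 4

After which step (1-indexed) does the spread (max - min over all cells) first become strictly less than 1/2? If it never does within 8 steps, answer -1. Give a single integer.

Answer: 1

Derivation:
Step 1: max=4, min=11/3, spread=1/3
  -> spread < 1/2 first at step 1
Step 2: max=4, min=449/120, spread=31/120
Step 3: max=4, min=4109/1080, spread=211/1080
Step 4: max=4, min=415157/108000, spread=16843/108000
Step 5: max=35921/9000, min=3749357/972000, spread=130111/972000
Step 6: max=2152841/540000, min=112997633/29160000, spread=3255781/29160000
Step 7: max=2148893/540000, min=3398846309/874800000, spread=82360351/874800000
Step 8: max=386293559/97200000, min=102224683109/26244000000, spread=2074577821/26244000000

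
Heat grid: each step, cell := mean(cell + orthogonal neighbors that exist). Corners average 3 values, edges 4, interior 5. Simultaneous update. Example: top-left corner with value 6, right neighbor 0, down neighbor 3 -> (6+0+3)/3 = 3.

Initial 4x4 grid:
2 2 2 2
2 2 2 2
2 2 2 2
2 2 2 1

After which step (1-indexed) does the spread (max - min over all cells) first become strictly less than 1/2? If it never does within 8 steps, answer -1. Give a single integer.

Step 1: max=2, min=5/3, spread=1/3
  -> spread < 1/2 first at step 1
Step 2: max=2, min=31/18, spread=5/18
Step 3: max=2, min=391/216, spread=41/216
Step 4: max=2, min=11917/6480, spread=1043/6480
Step 5: max=2, min=363247/194400, spread=25553/194400
Step 6: max=35921/18000, min=10992541/5832000, spread=645863/5832000
Step 7: max=239029/120000, min=332278309/174960000, spread=16225973/174960000
Step 8: max=107299/54000, min=10020122017/5248800000, spread=409340783/5248800000

Answer: 1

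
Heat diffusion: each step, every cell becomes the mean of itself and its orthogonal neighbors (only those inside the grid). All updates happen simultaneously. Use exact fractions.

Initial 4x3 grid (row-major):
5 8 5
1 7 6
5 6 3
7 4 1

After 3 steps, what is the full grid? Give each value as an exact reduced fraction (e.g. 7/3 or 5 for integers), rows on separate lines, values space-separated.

Answer: 5663/1080 26539/4800 6103/1080
36421/7200 10391/2000 37421/7200
34931/7200 2359/500 32431/7200
2035/432 10637/2400 1775/432

Derivation:
After step 1:
  14/3 25/4 19/3
  9/2 28/5 21/4
  19/4 5 4
  16/3 9/2 8/3
After step 2:
  185/36 457/80 107/18
  1171/240 133/25 1271/240
  235/48 477/100 203/48
  175/36 35/8 67/18
After step 3:
  5663/1080 26539/4800 6103/1080
  36421/7200 10391/2000 37421/7200
  34931/7200 2359/500 32431/7200
  2035/432 10637/2400 1775/432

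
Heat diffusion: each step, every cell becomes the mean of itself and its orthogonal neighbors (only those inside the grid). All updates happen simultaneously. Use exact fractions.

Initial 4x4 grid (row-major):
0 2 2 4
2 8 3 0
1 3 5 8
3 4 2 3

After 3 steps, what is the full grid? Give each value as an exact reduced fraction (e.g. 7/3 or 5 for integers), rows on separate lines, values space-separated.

Answer: 5411/2160 20339/7200 7153/2400 1081/360
10117/3600 18737/6000 3417/1000 8293/2400
2077/720 10253/3000 22511/6000 5491/1440
3221/1080 1187/360 269/72 8477/2160

Derivation:
After step 1:
  4/3 3 11/4 2
  11/4 18/5 18/5 15/4
  9/4 21/5 21/5 4
  8/3 3 7/2 13/3
After step 2:
  85/36 641/240 227/80 17/6
  149/60 343/100 179/50 267/80
  89/30 69/20 39/10 977/240
  95/36 401/120 451/120 71/18
After step 3:
  5411/2160 20339/7200 7153/2400 1081/360
  10117/3600 18737/6000 3417/1000 8293/2400
  2077/720 10253/3000 22511/6000 5491/1440
  3221/1080 1187/360 269/72 8477/2160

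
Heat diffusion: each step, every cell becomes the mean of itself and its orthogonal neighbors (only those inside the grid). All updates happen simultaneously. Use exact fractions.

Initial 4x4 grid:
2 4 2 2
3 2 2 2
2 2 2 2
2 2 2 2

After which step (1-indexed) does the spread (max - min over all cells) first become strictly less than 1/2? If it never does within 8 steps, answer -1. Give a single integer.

Answer: 4

Derivation:
Step 1: max=3, min=2, spread=1
Step 2: max=53/20, min=2, spread=13/20
Step 3: max=931/360, min=2, spread=211/360
Step 4: max=26641/10800, min=2, spread=5041/10800
  -> spread < 1/2 first at step 4
Step 5: max=786643/324000, min=6079/3000, spread=130111/324000
Step 6: max=23082367/9720000, min=367159/180000, spread=3255781/9720000
Step 7: max=683553691/291600000, min=371107/180000, spread=82360351/291600000
Step 8: max=20247316891/8748000000, min=67306441/32400000, spread=2074577821/8748000000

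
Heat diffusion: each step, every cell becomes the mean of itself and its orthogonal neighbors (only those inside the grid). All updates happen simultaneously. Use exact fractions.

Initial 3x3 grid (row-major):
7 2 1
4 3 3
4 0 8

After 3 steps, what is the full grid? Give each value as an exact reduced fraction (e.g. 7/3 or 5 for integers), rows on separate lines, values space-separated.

After step 1:
  13/3 13/4 2
  9/2 12/5 15/4
  8/3 15/4 11/3
After step 2:
  145/36 719/240 3
  139/40 353/100 709/240
  131/36 749/240 67/18
After step 3:
  7559/2160 48793/14400 179/60
  8803/2400 19291/6000 47543/14400
  7369/2160 50443/14400 3527/1080

Answer: 7559/2160 48793/14400 179/60
8803/2400 19291/6000 47543/14400
7369/2160 50443/14400 3527/1080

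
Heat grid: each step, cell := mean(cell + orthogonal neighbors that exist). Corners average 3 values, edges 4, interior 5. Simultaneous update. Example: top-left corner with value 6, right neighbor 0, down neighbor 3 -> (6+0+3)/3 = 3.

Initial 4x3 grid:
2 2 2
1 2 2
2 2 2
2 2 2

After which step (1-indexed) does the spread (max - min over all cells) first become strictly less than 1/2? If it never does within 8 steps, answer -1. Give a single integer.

Answer: 1

Derivation:
Step 1: max=2, min=5/3, spread=1/3
  -> spread < 1/2 first at step 1
Step 2: max=2, min=209/120, spread=31/120
Step 3: max=2, min=1949/1080, spread=211/1080
Step 4: max=3553/1800, min=199103/108000, spread=14077/108000
Step 5: max=212317/108000, min=1803593/972000, spread=5363/48600
Step 6: max=117131/60000, min=54579191/29160000, spread=93859/1166400
Step 7: max=189063533/97200000, min=3288925519/1749600000, spread=4568723/69984000
Step 8: max=5650381111/2916000000, min=198171564371/104976000000, spread=8387449/167961600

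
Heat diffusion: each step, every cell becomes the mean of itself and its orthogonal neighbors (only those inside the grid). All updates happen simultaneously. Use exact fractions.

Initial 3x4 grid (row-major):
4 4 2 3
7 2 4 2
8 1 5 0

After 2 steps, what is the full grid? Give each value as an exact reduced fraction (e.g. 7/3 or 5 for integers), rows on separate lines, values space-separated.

Answer: 53/12 297/80 139/48 47/18
1151/240 377/100 73/25 119/48
175/36 463/120 71/24 85/36

Derivation:
After step 1:
  5 3 13/4 7/3
  21/4 18/5 3 9/4
  16/3 4 5/2 7/3
After step 2:
  53/12 297/80 139/48 47/18
  1151/240 377/100 73/25 119/48
  175/36 463/120 71/24 85/36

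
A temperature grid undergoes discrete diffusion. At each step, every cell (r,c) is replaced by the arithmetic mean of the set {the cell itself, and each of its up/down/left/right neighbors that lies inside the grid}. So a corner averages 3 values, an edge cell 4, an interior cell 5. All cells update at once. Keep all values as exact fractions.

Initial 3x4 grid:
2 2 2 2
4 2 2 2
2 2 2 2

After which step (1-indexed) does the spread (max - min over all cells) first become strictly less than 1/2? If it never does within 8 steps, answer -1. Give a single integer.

Step 1: max=8/3, min=2, spread=2/3
Step 2: max=307/120, min=2, spread=67/120
Step 3: max=2597/1080, min=2, spread=437/1080
  -> spread < 1/2 first at step 3
Step 4: max=1021531/432000, min=1009/500, spread=29951/86400
Step 5: max=8991821/3888000, min=6908/3375, spread=206761/777600
Step 6: max=3566595571/1555200000, min=5565671/2700000, spread=14430763/62208000
Step 7: max=211731741689/93312000000, min=449652727/216000000, spread=139854109/746496000
Step 8: max=12619911890251/5598720000000, min=40731228977/19440000000, spread=7114543559/44789760000

Answer: 3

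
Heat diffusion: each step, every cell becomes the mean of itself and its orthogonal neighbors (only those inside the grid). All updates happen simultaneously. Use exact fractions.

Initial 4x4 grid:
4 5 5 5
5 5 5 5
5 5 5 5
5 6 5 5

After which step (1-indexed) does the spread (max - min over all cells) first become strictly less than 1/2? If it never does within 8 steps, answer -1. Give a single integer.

Answer: 3

Derivation:
Step 1: max=16/3, min=14/3, spread=2/3
Step 2: max=631/120, min=85/18, spread=193/360
Step 3: max=11177/2160, min=1039/216, spread=787/2160
  -> spread < 1/2 first at step 3
Step 4: max=555403/108000, min=157361/32400, spread=92599/324000
Step 5: max=16561747/3240000, min=4754987/972000, spread=2135371/9720000
Step 6: max=30948571/6075000, min=143410007/29160000, spread=25715669/145800000
Step 7: max=14809893151/2916000000, min=863797141/174960000, spread=1239822403/8748000000
Step 8: max=221664223589/43740000000, min=129965878511/26244000000, spread=3790819553/32805000000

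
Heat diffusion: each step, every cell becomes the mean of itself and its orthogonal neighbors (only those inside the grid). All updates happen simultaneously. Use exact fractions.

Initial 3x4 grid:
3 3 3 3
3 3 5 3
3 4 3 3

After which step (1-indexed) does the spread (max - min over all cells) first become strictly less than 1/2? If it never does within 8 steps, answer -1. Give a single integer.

Step 1: max=15/4, min=3, spread=3/4
Step 2: max=71/20, min=3, spread=11/20
Step 3: max=69/20, min=1141/360, spread=101/360
  -> spread < 1/2 first at step 3
Step 4: max=14633/4320, min=6859/2160, spread=61/288
Step 5: max=121241/36000, min=2791/864, spread=464/3375
Step 6: max=52232513/15552000, min=12594667/3888000, spread=370769/3110400
Step 7: max=3120285907/933120000, min=760374793/233280000, spread=5252449/62208000
Step 8: max=186955397993/55987200000, min=564524507/172800000, spread=161978309/2239488000

Answer: 3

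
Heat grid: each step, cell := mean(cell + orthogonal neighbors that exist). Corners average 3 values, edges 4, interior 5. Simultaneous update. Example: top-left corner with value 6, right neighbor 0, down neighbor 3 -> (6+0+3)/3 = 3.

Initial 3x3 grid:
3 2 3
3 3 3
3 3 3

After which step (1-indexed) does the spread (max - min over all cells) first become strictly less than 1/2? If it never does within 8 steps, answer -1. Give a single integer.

Step 1: max=3, min=8/3, spread=1/3
  -> spread < 1/2 first at step 1
Step 2: max=3, min=653/240, spread=67/240
Step 3: max=593/200, min=6043/2160, spread=1807/10800
Step 4: max=15839/5400, min=2434037/864000, spread=33401/288000
Step 5: max=1576609/540000, min=22098067/7776000, spread=3025513/38880000
Step 6: max=83644051/28800000, min=8866273133/3110400000, spread=53531/995328
Step 7: max=22536883949/7776000000, min=533839074151/186624000000, spread=450953/11943936
Step 8: max=2698351389481/933120000000, min=32083416439397/11197440000000, spread=3799043/143327232

Answer: 1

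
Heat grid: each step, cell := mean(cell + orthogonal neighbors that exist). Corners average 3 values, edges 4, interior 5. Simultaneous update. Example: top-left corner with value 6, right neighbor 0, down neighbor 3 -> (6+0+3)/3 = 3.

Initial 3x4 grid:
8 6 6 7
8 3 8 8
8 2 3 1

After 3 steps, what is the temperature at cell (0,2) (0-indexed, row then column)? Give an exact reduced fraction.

Answer: 1477/240

Derivation:
Step 1: cell (0,2) = 27/4
Step 2: cell (0,2) = 251/40
Step 3: cell (0,2) = 1477/240
Full grid after step 3:
  13889/2160 889/144 1477/240 2221/360
  17327/2880 1361/240 543/100 1331/240
  4003/720 241/48 379/80 577/120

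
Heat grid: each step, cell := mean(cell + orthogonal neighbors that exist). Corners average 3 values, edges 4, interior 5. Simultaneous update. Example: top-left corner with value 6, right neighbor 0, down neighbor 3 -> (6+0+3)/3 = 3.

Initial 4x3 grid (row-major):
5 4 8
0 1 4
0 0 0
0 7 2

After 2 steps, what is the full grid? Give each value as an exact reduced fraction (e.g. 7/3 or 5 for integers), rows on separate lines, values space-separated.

Answer: 3 439/120 157/36
63/40 253/100 713/240
163/120 143/100 187/80
55/36 551/240 9/4

Derivation:
After step 1:
  3 9/2 16/3
  3/2 9/5 13/4
  0 8/5 3/2
  7/3 9/4 3
After step 2:
  3 439/120 157/36
  63/40 253/100 713/240
  163/120 143/100 187/80
  55/36 551/240 9/4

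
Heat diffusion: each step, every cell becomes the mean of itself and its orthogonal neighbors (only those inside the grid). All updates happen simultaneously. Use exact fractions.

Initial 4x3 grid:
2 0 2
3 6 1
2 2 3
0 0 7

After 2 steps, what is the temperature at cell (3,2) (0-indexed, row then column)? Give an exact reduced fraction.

Step 1: cell (3,2) = 10/3
Step 2: cell (3,2) = 53/18
Full grid after step 2:
  89/36 227/120 13/6
  34/15 11/4 193/80
  31/15 49/20 731/240
  14/9 177/80 53/18

Answer: 53/18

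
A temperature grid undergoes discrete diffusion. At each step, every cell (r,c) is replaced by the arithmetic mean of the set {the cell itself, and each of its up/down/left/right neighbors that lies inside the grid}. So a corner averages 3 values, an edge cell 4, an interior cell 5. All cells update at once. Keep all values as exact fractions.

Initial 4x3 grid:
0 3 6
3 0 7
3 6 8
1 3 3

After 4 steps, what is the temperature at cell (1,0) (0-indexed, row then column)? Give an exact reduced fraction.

Step 1: cell (1,0) = 3/2
Step 2: cell (1,0) = 211/80
Step 3: cell (1,0) = 2137/800
Step 4: cell (1,0) = 217937/72000
Full grid after step 4:
  122827/43200 2980379/864000 513781/129600
  217937/72000 1279501/360000 921311/216000
  681131/216000 457067/120000 932131/216000
  431881/129600 1082453/288000 556781/129600

Answer: 217937/72000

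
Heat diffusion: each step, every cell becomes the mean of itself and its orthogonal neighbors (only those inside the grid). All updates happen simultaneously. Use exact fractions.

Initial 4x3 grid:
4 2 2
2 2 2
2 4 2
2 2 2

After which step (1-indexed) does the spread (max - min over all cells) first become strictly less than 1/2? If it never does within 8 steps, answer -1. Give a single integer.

Step 1: max=8/3, min=2, spread=2/3
Step 2: max=23/9, min=13/6, spread=7/18
  -> spread < 1/2 first at step 2
Step 3: max=2687/1080, min=2693/1200, spread=2633/10800
Step 4: max=131479/54000, min=82261/36000, spread=647/4320
Step 5: max=9390617/3888000, min=2978539/1296000, spread=455/3888
Step 6: max=558184603/233280000, min=179859101/77760000, spread=186073/2332800
Step 7: max=33354437177/13996800000, min=10812618559/4665600000, spread=1833163/27993600
Step 8: max=1992991033243/839808000000, min=650862609581/279936000000, spread=80806409/1679616000

Answer: 2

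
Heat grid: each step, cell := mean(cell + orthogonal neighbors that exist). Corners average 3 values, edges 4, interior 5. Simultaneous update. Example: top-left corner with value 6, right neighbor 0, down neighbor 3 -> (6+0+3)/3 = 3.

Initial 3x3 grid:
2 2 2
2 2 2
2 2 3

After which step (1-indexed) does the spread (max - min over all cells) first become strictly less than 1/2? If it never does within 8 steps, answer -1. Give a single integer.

Step 1: max=7/3, min=2, spread=1/3
  -> spread < 1/2 first at step 1
Step 2: max=41/18, min=2, spread=5/18
Step 3: max=473/216, min=2, spread=41/216
Step 4: max=28051/12960, min=731/360, spread=347/2592
Step 5: max=1662137/777600, min=7357/3600, spread=2921/31104
Step 6: max=99140539/46656000, min=889483/432000, spread=24611/373248
Step 7: max=5917442033/2799360000, min=20096741/9720000, spread=207329/4478976
Step 8: max=353953152451/167961600000, min=1075601599/518400000, spread=1746635/53747712

Answer: 1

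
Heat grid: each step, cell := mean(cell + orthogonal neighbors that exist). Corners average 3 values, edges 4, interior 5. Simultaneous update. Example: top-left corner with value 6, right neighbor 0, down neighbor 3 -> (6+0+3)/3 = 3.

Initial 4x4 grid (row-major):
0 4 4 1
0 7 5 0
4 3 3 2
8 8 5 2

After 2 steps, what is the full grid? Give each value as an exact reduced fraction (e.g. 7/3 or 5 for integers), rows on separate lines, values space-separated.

After step 1:
  4/3 15/4 7/2 5/3
  11/4 19/5 19/5 2
  15/4 5 18/5 7/4
  20/3 6 9/2 3
After step 2:
  47/18 743/240 763/240 43/18
  349/120 191/50 167/50 553/240
  109/24 443/100 373/100 207/80
  197/36 133/24 171/40 37/12

Answer: 47/18 743/240 763/240 43/18
349/120 191/50 167/50 553/240
109/24 443/100 373/100 207/80
197/36 133/24 171/40 37/12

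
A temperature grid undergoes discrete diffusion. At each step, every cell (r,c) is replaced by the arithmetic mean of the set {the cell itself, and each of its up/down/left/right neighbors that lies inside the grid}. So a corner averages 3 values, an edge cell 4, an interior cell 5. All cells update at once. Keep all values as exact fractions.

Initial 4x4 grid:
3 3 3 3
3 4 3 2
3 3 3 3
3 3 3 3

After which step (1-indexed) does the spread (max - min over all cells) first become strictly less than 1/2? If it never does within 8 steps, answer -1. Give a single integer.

Step 1: max=13/4, min=8/3, spread=7/12
Step 2: max=159/50, min=67/24, spread=233/600
  -> spread < 1/2 first at step 2
Step 3: max=7543/2400, min=1235/432, spread=6137/21600
Step 4: max=33779/10800, min=187837/64800, spread=14837/64800
Step 5: max=201217/64800, min=4738459/1620000, spread=48661/270000
Step 6: max=30051893/9720000, min=57228043/19440000, spread=35503/240000
Step 7: max=897449627/291600000, min=4310763343/1458000000, spread=7353533/60750000
Step 8: max=26832706229/8748000000, min=259597179269/87480000000, spread=2909961007/29160000000

Answer: 2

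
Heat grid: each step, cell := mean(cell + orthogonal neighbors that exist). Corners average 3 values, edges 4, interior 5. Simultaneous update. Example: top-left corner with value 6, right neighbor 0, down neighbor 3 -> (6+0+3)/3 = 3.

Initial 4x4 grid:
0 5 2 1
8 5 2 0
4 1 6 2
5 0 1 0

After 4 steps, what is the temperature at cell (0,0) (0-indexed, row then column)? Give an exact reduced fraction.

Answer: 239279/64800

Derivation:
Step 1: cell (0,0) = 13/3
Step 2: cell (0,0) = 139/36
Step 3: cell (0,0) = 8417/2160
Step 4: cell (0,0) = 239279/64800
Full grid after step 4:
  239279/64800 356329/108000 93131/36000 46007/21600
  798923/216000 585893/180000 153997/60000 149567/72000
  244921/72000 180823/60000 143117/60000 28147/14400
  66821/21600 97363/36000 15599/7200 40247/21600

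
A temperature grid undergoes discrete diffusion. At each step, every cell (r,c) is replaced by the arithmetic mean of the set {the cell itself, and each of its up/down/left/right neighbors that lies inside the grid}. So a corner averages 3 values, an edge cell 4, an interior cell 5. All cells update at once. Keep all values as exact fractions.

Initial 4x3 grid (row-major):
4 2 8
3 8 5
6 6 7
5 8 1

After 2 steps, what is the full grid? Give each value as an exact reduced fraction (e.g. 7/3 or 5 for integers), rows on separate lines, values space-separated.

Answer: 55/12 183/40 35/6
361/80 591/100 431/80
283/48 531/100 289/48
49/9 71/12 181/36

Derivation:
After step 1:
  3 11/2 5
  21/4 24/5 7
  5 7 19/4
  19/3 5 16/3
After step 2:
  55/12 183/40 35/6
  361/80 591/100 431/80
  283/48 531/100 289/48
  49/9 71/12 181/36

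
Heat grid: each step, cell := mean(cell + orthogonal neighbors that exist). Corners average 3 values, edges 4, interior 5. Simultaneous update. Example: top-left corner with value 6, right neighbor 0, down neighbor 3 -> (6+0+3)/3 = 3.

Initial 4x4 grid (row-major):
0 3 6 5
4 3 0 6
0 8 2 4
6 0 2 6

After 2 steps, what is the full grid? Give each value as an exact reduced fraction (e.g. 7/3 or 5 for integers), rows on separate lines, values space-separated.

After step 1:
  7/3 3 7/2 17/3
  7/4 18/5 17/5 15/4
  9/2 13/5 16/5 9/2
  2 4 5/2 4
After step 2:
  85/36 373/120 467/120 155/36
  731/240 287/100 349/100 1039/240
  217/80 179/50 81/25 309/80
  7/2 111/40 137/40 11/3

Answer: 85/36 373/120 467/120 155/36
731/240 287/100 349/100 1039/240
217/80 179/50 81/25 309/80
7/2 111/40 137/40 11/3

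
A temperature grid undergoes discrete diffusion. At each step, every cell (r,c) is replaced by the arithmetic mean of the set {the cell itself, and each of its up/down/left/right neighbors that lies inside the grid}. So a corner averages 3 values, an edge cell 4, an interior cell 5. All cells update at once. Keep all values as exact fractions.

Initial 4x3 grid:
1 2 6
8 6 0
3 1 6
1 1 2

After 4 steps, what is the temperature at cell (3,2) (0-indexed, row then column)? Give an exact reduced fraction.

Step 1: cell (3,2) = 3
Step 2: cell (3,2) = 13/6
Step 3: cell (3,2) = 467/180
Step 4: cell (3,2) = 12403/4800
Full grid after step 4:
  479651/129600 3065009/864000 459551/129600
  738631/216000 1252711/360000 709381/216000
  660631/216000 1047161/360000 72209/24000
  335381/129600 2273959/864000 12403/4800

Answer: 12403/4800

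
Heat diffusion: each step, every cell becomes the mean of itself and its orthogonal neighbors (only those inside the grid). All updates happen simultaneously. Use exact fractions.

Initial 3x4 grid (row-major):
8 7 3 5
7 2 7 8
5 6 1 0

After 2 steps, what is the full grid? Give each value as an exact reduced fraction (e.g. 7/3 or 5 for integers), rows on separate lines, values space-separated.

Answer: 107/18 709/120 601/120 95/18
739/120 24/5 24/5 263/60
5 47/10 71/20 23/6

Derivation:
After step 1:
  22/3 5 11/2 16/3
  11/2 29/5 21/5 5
  6 7/2 7/2 3
After step 2:
  107/18 709/120 601/120 95/18
  739/120 24/5 24/5 263/60
  5 47/10 71/20 23/6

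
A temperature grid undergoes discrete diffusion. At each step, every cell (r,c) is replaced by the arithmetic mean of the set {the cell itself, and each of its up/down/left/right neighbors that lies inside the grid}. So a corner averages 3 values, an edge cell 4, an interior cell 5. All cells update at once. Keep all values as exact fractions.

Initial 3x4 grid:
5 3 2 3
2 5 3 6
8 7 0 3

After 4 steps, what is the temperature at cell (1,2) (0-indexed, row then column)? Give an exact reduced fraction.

Answer: 1300949/360000

Derivation:
Step 1: cell (1,2) = 16/5
Step 2: cell (1,2) = 339/100
Step 3: cell (1,2) = 10763/3000
Step 4: cell (1,2) = 1300949/360000
Full grid after step 4:
  16517/4050 408997/108000 381107/108000 438569/129600
  51653/12000 242479/60000 1300949/360000 2979721/864000
  293647/64800 908119/216000 272113/72000 151673/43200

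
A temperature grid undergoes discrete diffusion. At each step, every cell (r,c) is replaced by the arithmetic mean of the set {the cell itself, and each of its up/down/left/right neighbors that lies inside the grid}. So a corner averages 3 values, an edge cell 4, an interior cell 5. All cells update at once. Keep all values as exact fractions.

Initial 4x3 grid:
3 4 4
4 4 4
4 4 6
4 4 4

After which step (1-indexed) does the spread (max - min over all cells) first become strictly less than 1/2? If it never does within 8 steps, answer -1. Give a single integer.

Step 1: max=14/3, min=11/3, spread=1
Step 2: max=271/60, min=67/18, spread=143/180
Step 3: max=2371/540, min=823/216, spread=209/360
Step 4: max=69841/16200, min=504083/129600, spread=3643/8640
  -> spread < 1/2 first at step 4
Step 5: max=4158149/972000, min=30588607/7776000, spread=178439/518400
Step 6: max=247191451/58320000, min=1854857633/466560000, spread=1635653/6220800
Step 7: max=7372066567/1749600000, min=112043259547/27993600000, spread=78797407/373248000
Step 8: max=54996830791/13122000000, min=6761348045873/1679616000000, spread=741990121/4478976000

Answer: 4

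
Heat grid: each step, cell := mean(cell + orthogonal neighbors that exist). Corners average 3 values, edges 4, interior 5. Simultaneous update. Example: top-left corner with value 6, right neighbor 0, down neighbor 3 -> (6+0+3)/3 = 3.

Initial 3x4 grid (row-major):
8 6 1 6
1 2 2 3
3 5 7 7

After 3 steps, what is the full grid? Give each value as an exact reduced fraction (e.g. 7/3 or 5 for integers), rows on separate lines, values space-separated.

After step 1:
  5 17/4 15/4 10/3
  7/2 16/5 3 9/2
  3 17/4 21/4 17/3
After step 2:
  17/4 81/20 43/12 139/36
  147/40 91/25 197/50 33/8
  43/12 157/40 109/24 185/36
After step 3:
  479/120 4657/1200 13891/3600 833/216
  9089/2400 1923/500 1983/500 3413/800
  671/180 1569/400 15791/3600 497/108

Answer: 479/120 4657/1200 13891/3600 833/216
9089/2400 1923/500 1983/500 3413/800
671/180 1569/400 15791/3600 497/108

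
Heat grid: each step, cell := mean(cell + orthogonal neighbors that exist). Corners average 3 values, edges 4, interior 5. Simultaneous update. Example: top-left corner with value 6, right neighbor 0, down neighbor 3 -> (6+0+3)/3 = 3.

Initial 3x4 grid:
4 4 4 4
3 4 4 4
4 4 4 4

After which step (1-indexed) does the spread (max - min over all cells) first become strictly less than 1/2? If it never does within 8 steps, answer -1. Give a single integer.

Step 1: max=4, min=11/3, spread=1/3
  -> spread < 1/2 first at step 1
Step 2: max=4, min=893/240, spread=67/240
Step 3: max=4, min=8203/2160, spread=437/2160
Step 4: max=3991/1000, min=3298469/864000, spread=29951/172800
Step 5: max=13421/3375, min=29888179/7776000, spread=206761/1555200
Step 6: max=21434329/5400000, min=11985404429/3110400000, spread=14430763/124416000
Step 7: max=1710347273/432000000, min=721388258311/186624000000, spread=139854109/1492992000
Step 8: max=153668771023/38880000000, min=43367288109749/11197440000000, spread=7114543559/89579520000

Answer: 1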